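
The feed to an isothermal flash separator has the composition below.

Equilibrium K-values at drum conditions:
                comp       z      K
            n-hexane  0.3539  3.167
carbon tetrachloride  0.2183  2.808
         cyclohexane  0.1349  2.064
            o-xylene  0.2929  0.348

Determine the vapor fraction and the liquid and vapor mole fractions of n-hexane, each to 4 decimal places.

Let ψ = V/F and solve Σ zᵢ(Kᵢ−1)/(1+ψ(Kᵢ−1)) = 0.
Feasibility: ΣzᵢKᵢ = 2.1142, Σzᵢ/Kᵢ = 1.0965 — both > 1, two phases present.
Newton iteration, ψ⁰ = 0.5:
  ψ = 0.5000: g = 0.38573, g' = -0.9188 → ψ = 0.9198
  ψ = 0.9198: g = -0.00011, g' = -1.1022 → ψ = 0.9197
Converged at ψ = 0.9197.
Compositions from xᵢ = zᵢ/(1+ψ(Kᵢ−1)), yᵢ = Kᵢxᵢ:
  n-hexane: x = 0.1182, y = 0.3745
  carbon tetrachloride: x = 0.0820, y = 0.2302
  cyclohexane: x = 0.0682, y = 0.1407
  o-xylene: x = 0.7316, y = 0.2546

ψ = 0.9197, x_n-hexane = 0.1182, y_n-hexane = 0.3745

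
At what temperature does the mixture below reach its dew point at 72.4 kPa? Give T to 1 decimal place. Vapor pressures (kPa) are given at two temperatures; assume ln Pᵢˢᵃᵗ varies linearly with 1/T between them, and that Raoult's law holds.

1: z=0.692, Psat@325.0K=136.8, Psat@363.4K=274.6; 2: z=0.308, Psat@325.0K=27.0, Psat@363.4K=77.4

T = 331.5 K

Dew-point temperature: Σzᵢ·P/Pᵢˢᵃᵗ(T) = 1. Interpolate ln Pᵢˢᵃᵗ = aᵢ + bᵢ/T.
  T = 325.0 K: ΣzᵢP/Pᵢˢᵃᵗ = 1.1921
  T = 363.4 K: ΣzᵢP/Pᵢˢᵃᵗ = 0.4706
  T = 344.2 K: ΣzᵢP/Pᵢˢᵃᵗ = 0.7272
  T = 334.6 K: ΣzᵢP/Pᵢˢᵃᵗ = 0.9236
  T = 329.8 K: ΣzᵢP/Pᵢˢᵃᵗ = 1.0471
  T = 332.2 K: ΣzᵢP/Pᵢˢᵃᵗ = 0.9829
  T = 331.0 K: ΣzᵢP/Pᵢˢᵃᵗ = 1.0144
Interpolating between 331.0 K and 332.2 K gives T ≈ 331.5 K.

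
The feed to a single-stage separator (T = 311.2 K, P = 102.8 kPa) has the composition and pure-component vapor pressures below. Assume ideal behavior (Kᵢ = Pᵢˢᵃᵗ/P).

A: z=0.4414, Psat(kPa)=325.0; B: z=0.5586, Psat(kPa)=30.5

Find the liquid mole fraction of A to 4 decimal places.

x_A = 0.2455

Raoult's law: Kᵢ = Pᵢˢᵃᵗ/P = Pᵢˢᵃᵗ/102.8.
  K_A = 325.0/102.8 = 3.161479, K_B = 30.5/102.8 = 0.296693
Rachford–Rice: g(V/F) = Σ zᵢ(Kᵢ−1)/(1+V/F(Kᵢ−1)) = 0.
Feasibility: ΣzᵢKᵢ = 1.5612, Σzᵢ/Kᵢ = 2.0224 — both > 1, two phases present.
Newton–Raphson from V/F = 0.51:
  V/F = 0.5100: g = -0.15878, g' = -1.1384 → V/F = 0.3705
  V/F = 0.3705: g = -0.00154, g' = -1.1413 → V/F = 0.3692
Converged at V/F = 0.3692.
Compositions from xᵢ = zᵢ/(1+V/F(Kᵢ−1)), yᵢ = Kᵢxᵢ:
  A: x = 0.2455, y = 0.7761
  B: x = 0.7545, y = 0.2239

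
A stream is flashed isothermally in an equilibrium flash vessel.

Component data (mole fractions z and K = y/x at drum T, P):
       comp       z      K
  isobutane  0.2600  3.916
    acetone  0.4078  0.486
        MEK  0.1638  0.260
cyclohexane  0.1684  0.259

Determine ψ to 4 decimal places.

Let ψ = V/F and solve Σ zᵢ(Kᵢ−1)/(1+ψ(Kᵢ−1)) = 0.
g(0) = ΣzᵢKᵢ − 1 = 0.3026 and g(1) = 1 − Σzᵢ/Kᵢ = -1.1857, so a root lies in (0, 1).
Iterate (Newton) starting at ψ = 0.31:
  ψ = 0.3100: g = -0.17043, g' = -1.0692 → ψ = 0.1506
  ψ = 0.1506: g = 0.02274, g' = -1.4248 → ψ = 0.1666
  ψ = 0.1666: g = 0.00047, g' = -1.3675 → ψ = 0.1669
Converged at ψ = 0.1669.

ψ = 0.1669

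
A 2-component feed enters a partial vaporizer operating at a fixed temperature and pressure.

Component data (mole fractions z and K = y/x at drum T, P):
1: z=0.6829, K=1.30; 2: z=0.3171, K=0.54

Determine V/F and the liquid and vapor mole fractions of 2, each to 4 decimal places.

Material balance + equilibrium reduce to Σ zᵢ(Kᵢ−1)/(1+V/F(Kᵢ−1)) = 0.
Feasibility: ΣzᵢKᵢ = 1.0590, Σzᵢ/Kᵢ = 1.1125 — both > 1, two phases present.
Binary case is linear: z₁(K₁−1)(1+V/F(K₂−1)) + z₂(K₂−1)(1+V/F(K₁−1)) = 0
⇒ V/F = [z₁(K₁−1)+z₂(K₂−1)] / [−(K₁−1)(K₂−1)] = 0.05900/0.13800 = 0.4276
Compositions from xᵢ = zᵢ/(1+V/F(Kᵢ−1)), yᵢ = Kᵢxᵢ:
  1: x = 0.6053, y = 0.7868
  2: x = 0.3947, y = 0.2132

V/F = 0.4276, x_2 = 0.3947, y_2 = 0.2132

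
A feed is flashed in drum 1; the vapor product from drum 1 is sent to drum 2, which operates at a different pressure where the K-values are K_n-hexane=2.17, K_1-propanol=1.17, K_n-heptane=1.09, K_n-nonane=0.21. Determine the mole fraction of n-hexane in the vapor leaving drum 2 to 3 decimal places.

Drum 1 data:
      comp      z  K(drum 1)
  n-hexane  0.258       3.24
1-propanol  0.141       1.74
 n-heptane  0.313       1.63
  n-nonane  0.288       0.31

y_n-hexane (drum 2) = 0.402

Drum 1:
Let ψ₁ = V/F and solve Σ zᵢ(Kᵢ−1)/(1+ψ₁(Kᵢ−1)) = 0.
Check two-phase: ΣzᵢKᵢ = 1.681 > 1 and Σzᵢ/Kᵢ = 1.282 > 1, so g(0) = 0.681 > 0 and g(1) = -0.282 < 0.
Newton iteration, ψ₁⁰ = 0.53:
  ψ₁ = 0.530: g = 0.1737, g' = -0.721 → ψ₁ = 0.771
  ψ₁ = 0.771: g = -0.0134, g' = -0.888 → ψ₁ = 0.756
Converged at ψ₁ = 0.756.
Drum-1 compositions:
  n-hexane: x = 0.096, y = 0.310
  1-propanol: x = 0.090, y = 0.157
  n-heptane: x = 0.212, y = 0.346
  n-nonane: x = 0.602, y = 0.187
Drum-2 feed = drum-1 vapor: z₂ = (0.3105, 0.1574, 0.3457, 0.1865).
Drum 2:
Iterate (Newton) starting at ψ₂ = 0.35:
  ψ₂ = 0.350: g = 0.1095, g' = -0.443 → ψ₂ = 0.597
  ψ₂ = 0.597: g = -0.0113, g' = -0.571 → ψ₂ = 0.577
Converged at ψ₂ = 0.577.
  n-hexane: x = 0.185, y = 0.402
  1-propanol: x = 0.143, y = 0.168
  n-heptane: x = 0.329, y = 0.358
  n-nonane: x = 0.343, y = 0.072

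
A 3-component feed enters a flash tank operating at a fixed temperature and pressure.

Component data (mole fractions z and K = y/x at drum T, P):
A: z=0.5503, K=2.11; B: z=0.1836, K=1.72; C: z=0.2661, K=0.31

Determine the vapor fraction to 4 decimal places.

ψ = 0.7972

Material balance + equilibrium reduce to Σ zᵢ(Kᵢ−1)/(1+ψ(Kᵢ−1)) = 0.
g(0) = ΣzᵢKᵢ − 1 = 0.5594 and g(1) = 1 − Σzᵢ/Kᵢ = -0.2259, so a root lies in (0, 1).
Newton–Raphson from ψ = 0.5:
  ψ = 0.5000: g = 0.20970, g' = -0.6272 → ψ = 0.8344
  ψ = 0.8344: g = -0.03304, g' = -0.9236 → ψ = 0.7986
  ψ = 0.7986: g = -0.00122, g' = -0.8574 → ψ = 0.7972
Converged at ψ = 0.7972.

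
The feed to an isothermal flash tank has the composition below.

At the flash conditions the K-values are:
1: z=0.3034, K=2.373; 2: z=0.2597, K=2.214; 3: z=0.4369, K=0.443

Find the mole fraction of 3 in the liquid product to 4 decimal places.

Let ψ = V/F and solve Σ zᵢ(Kᵢ−1)/(1+ψ(Kᵢ−1)) = 0.
Check two-phase: ΣzᵢKᵢ = 1.4885 > 1 and Σzᵢ/Kᵢ = 1.2314 > 1, so g(0) = 0.4885 > 0 and g(1) = -0.2314 < 0.
Newton iteration, ψ⁰ = 0.65:
  ψ = 0.6500: g = 0.01488, g' = -0.6123 → ψ = 0.6743
  ψ = 0.6743: g = -0.00006, g' = -0.6176 → ψ = 0.6742
Converged at ψ = 0.6742.
Compositions from xᵢ = zᵢ/(1+ψ(Kᵢ−1)), yᵢ = Kᵢxᵢ:
  1: x = 0.1576, y = 0.3739
  2: x = 0.1428, y = 0.3162
  3: x = 0.6996, y = 0.3099

x_3 = 0.6996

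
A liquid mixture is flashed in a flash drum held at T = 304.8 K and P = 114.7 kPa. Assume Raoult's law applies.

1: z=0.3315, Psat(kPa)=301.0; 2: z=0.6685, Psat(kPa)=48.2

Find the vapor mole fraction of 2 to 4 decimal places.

Raoult's law: Kᵢ = Pᵢˢᵃᵗ/P = Pᵢˢᵃᵗ/114.7.
  K_1 = 301.0/114.7 = 2.624237, K_2 = 48.2/114.7 = 0.420227
Rachford–Rice: g(ψ) = Σ zᵢ(Kᵢ−1)/(1+ψ(Kᵢ−1)) = 0.
Feasibility: ΣzᵢKᵢ = 1.1509, Σzᵢ/Kᵢ = 1.7171 — both > 1, two phases present.
Iterate (Newton) starting at ψ = 0.6:
  ψ = 0.6000: g = -0.32163, g' = -0.7527 → ψ = 0.1727
  ψ = 0.1727: g = -0.01021, g' = -0.8109 → ψ = 0.1601
  ψ = 0.1601: g = 0.00008, g' = -0.8239 → ψ = 0.1602
Converged at ψ = 0.1602.
Compositions from xᵢ = zᵢ/(1+ψ(Kᵢ−1)), yᵢ = Kᵢxᵢ:
  1: x = 0.2631, y = 0.6903
  2: x = 0.7369, y = 0.3097

y_2 = 0.3097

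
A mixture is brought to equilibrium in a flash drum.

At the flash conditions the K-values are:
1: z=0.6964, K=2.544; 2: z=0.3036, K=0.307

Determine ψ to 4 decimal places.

Binary case is linear: z₁(K₁−1)(1+ψ(K₂−1)) + z₂(K₂−1)(1+ψ(K₁−1)) = 0
⇒ ψ = [z₁(K₁−1)+z₂(K₂−1)] / [−(K₁−1)(K₂−1)] = 0.86485/1.06999 = 0.8083

ψ = 0.8083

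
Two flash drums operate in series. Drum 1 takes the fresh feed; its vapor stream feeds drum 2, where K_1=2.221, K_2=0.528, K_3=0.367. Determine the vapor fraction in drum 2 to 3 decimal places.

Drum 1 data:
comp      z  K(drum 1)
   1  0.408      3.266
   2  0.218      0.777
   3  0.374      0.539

V/F (drum 2) = 0.403

Drum 1:
Material balance + equilibrium reduce to Σ zᵢ(Kᵢ−1)/(1+ψ₁(Kᵢ−1)) = 0.
g(0) = ΣzᵢKᵢ − 1 = 0.703 and g(1) = 1 − Σzᵢ/Kᵢ = -0.099, so a root lies in (0, 1).
Newton–Raphson from ψ₁ = 0.65:
  ψ₁ = 0.650: g = 0.0708, g' = -0.519 → ψ₁ = 0.786
  ψ₁ = 0.786: g = 0.0029, g' = -0.482 → ψ₁ = 0.792
Converged at ψ₁ = 0.792.
Drum-1 compositions:
  1: x = 0.146, y = 0.477
  2: x = 0.265, y = 0.206
  3: x = 0.589, y = 0.318
Drum-2 feed = drum-1 vapor: z₂ = (0.4766, 0.2057, 0.3176).
Drum 2:
Let ψ₂ = V/F and solve Σ zᵢ(Kᵢ−1)/(1+ψ₂(Kᵢ−1)) = 0.
g(0) = ΣzᵢKᵢ − 1 = 0.284 and g(1) = 1 − Σzᵢ/Kᵢ = -0.470, so a root lies in (0, 1).
Newton iteration, ψ₂⁰ = 0.43:
  ψ₂ = 0.430: g = -0.0165, g' = -0.618 → ψ₂ = 0.403
Converged at ψ₂ = 0.403.
  1: x = 0.319, y = 0.709
  2: x = 0.254, y = 0.134
  3: x = 0.427, y = 0.157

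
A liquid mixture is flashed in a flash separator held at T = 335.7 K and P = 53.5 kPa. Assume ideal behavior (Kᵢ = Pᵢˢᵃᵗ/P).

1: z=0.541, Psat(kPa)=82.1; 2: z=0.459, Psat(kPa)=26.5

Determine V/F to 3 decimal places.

V/F = 0.213

Raoult's law: Kᵢ = Pᵢˢᵃᵗ/P = Pᵢˢᵃᵗ/53.5.
  K_1 = 82.1/53.5 = 1.53458, K_2 = 26.5/53.5 = 0.49533
Material balance + equilibrium reduce to Σ zᵢ(Kᵢ−1)/(1+V/F(Kᵢ−1)) = 0.
Check two-phase: ΣzᵢKᵢ = 1.058 > 1 and Σzᵢ/Kᵢ = 1.279 > 1, so g(0) = 0.058 > 0 and g(1) = -0.279 < 0.
Binary case is linear: z₁(K₁−1)(1+V/F(K₂−1)) + z₂(K₂−1)(1+V/F(K₁−1)) = 0
⇒ V/F = [z₁(K₁−1)+z₂(K₂−1)] / [−(K₁−1)(K₂−1)] = 0.0576/0.2698 = 0.213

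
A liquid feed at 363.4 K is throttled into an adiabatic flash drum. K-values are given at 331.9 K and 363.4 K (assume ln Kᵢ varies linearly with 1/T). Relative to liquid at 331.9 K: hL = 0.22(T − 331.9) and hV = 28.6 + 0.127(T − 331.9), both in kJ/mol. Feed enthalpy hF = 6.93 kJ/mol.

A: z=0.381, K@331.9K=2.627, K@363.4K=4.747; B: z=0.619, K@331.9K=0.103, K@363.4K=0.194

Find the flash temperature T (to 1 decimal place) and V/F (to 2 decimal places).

Adiabatic flash: solve Rachford–Rice at each trial T, then check hF = ψ·hV(T) + (1−ψ)·hL(T).
  T = 331.9 K: K = (2.627, 0.103), RR gives ψ = 0.044, H_out = 1.267 kJ/mol
  T = 363.4 K: K = (4.747, 0.194), RR gives ψ = 0.308, H_out = 14.824 kJ/mol
  T = 347.6 K: K = (3.576, 0.143), RR gives ψ = 0.204, H_out = 9.001 kJ/mol
  T = 339.8 K: K = (3.079, 0.122), RR gives ψ = 0.136, H_out = 5.533 kJ/mol
  T = 343.7 K: K = (3.321, 0.132), RR gives ψ = 0.172, H_out = 7.337 kJ/mol
  T = 341.8 K: K = (3.201, 0.127), RR gives ψ = 0.155, H_out = 6.478 kJ/mol
Linear interpolation between T = 341.8 (H_out = 6.478) and T = 343.7 (H_out = 7.337) on hF = 6.93 gives T ≈ 342.8 K, at which ψ = 0.16.

T = 342.8 K, V/F = 0.16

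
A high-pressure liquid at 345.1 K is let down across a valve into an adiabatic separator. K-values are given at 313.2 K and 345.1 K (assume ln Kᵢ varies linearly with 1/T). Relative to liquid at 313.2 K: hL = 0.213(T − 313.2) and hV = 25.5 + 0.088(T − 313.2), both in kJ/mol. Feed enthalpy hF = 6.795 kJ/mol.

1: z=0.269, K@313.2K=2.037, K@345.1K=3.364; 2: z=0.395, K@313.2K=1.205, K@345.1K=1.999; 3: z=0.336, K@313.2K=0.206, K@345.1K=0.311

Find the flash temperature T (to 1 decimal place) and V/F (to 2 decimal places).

Adiabatic flash: solve Rachford–Rice at each trial T, then check hF = ψ·hV(T) + (1−ψ)·hL(T).
  T = 313.2 K: K = (2.037, 1.205, 0.206), RR gives ψ = 0.184, H_out = 4.685 kJ/mol
  T = 345.1 K: K = (3.364, 1.999, 0.311), RR gives ψ = 0.726, H_out = 22.405 kJ/mol
  T = 329.1 K: K = (2.648, 1.570, 0.255), RR gives ψ = 0.525, H_out = 15.738 kJ/mol
  T = 321.1 K: K = (2.328, 1.379, 0.230), RR gives ψ = 0.384, H_out = 11.087 kJ/mol
  T = 317.1 K: K = (2.178, 1.289, 0.218), RR gives ψ = 0.292, H_out = 8.145 kJ/mol
  T = 315.1 K: K = (2.105, 1.245, 0.212), RR gives ψ = 0.240, H_out = 6.456 kJ/mol
Linear interpolation between T = 315.1 (H_out = 6.456) and T = 317.1 (H_out = 8.145) on hF = 6.795 gives T ≈ 315.5 K, at which ψ = 0.25.

T = 315.5 K, V/F = 0.25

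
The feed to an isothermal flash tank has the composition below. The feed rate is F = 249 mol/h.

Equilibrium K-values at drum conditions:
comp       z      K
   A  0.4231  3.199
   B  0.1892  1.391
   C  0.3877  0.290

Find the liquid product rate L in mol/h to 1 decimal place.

L = 104.3 mol/h

Material balance + equilibrium reduce to Σ zᵢ(Kᵢ−1)/(1+β(Kᵢ−1)) = 0.
g(0) = ΣzᵢKᵢ − 1 = 0.7291 and g(1) = 1 − Σzᵢ/Kᵢ = -0.6052, so a root lies in (0, 1).
Newton–Raphson from β = 0.5:
  β = 0.5000: g = 0.07826, g' = -0.9542 → β = 0.5820
  β = 0.5820: g = -0.00077, g' = -0.9805 → β = 0.5812
Converged at β = 0.5812.
Then V = β·F = 0.5812·249 = 144.7 mol/h and L = F − V = 104.3 mol/h.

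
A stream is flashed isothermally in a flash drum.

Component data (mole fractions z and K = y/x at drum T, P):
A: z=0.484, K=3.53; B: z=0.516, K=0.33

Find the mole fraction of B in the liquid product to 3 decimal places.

Material balance + equilibrium reduce to Σ zᵢ(Kᵢ−1)/(1+ψ(Kᵢ−1)) = 0.
g(0) = ΣzᵢKᵢ − 1 = 0.879 and g(1) = 1 − Σzᵢ/Kᵢ = -0.701, so a root lies in (0, 1).
Binary case is linear: z₁(K₁−1)(1+ψ(K₂−1)) + z₂(K₂−1)(1+ψ(K₁−1)) = 0
⇒ ψ = [z₁(K₁−1)+z₂(K₂−1)] / [−(K₁−1)(K₂−1)] = 0.8788/1.6951 = 0.518
Compositions from xᵢ = zᵢ/(1+ψ(Kᵢ−1)), yᵢ = Kᵢxᵢ:
  A: x = 0.209, y = 0.739
  B: x = 0.791, y = 0.261

x_B = 0.791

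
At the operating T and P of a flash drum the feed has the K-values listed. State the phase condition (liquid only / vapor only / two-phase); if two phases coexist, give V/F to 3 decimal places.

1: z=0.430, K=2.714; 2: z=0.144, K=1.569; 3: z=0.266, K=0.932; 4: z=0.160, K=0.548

vapor only

ΣzᵢKᵢ = 1.729; Σzᵢ/Kᵢ = 0.828.
Since Σzᵢ/Kᵢ < 1 the mixture is above its dew point — single vapor phase.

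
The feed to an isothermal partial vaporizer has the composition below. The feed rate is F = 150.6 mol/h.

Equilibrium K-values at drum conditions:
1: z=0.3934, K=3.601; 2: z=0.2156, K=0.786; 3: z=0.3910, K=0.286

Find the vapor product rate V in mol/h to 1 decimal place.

V = 69.1 mol/h

Rachford–Rice: g(V/F) = Σ zᵢ(Kᵢ−1)/(1+V/F(Kᵢ−1)) = 0.
Feasibility: ΣzᵢKᵢ = 1.6979, Σzᵢ/Kᵢ = 1.7507 — both > 1, two phases present.
Newton–Raphson from V/F = 0.5:
  V/F = 0.5000: g = -0.04105, g' = -0.9974 → V/F = 0.4588
  V/F = 0.4588: g = 0.00014, g' = -1.0062 → V/F = 0.4590
Converged at V/F = 0.4590.
Then V = V/F·F = 0.4590·150.6 = 69.1 mol/h and L = F − V = 81.5 mol/h.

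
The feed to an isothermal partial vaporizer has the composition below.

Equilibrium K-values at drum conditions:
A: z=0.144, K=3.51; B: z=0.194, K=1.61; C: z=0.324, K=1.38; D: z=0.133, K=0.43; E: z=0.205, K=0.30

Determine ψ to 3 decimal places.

ψ = 0.547

Material balance + equilibrium reduce to Σ zᵢ(Kᵢ−1)/(1+ψ(Kᵢ−1)) = 0.
g(0) = ΣzᵢKᵢ − 1 = 0.384 and g(1) = 1 − Σzᵢ/Kᵢ = -0.389, so a root lies in (0, 1).
Newton–Raphson from ψ = 0.58:
  ψ = 0.580: g = -0.0194, g' = -0.602 → ψ = 0.548
  ψ = 0.548: g = -0.0002, g' = -0.589 → ψ = 0.547
Converged at ψ = 0.547.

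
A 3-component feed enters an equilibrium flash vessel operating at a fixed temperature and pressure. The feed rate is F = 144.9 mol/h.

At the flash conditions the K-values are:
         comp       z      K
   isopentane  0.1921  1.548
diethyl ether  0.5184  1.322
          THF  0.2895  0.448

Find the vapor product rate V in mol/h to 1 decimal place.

V = 75.8 mol/h

Rachford–Rice: g(ψ) = Σ zᵢ(Kᵢ−1)/(1+ψ(Kᵢ−1)) = 0.
g(0) = ΣzᵢKᵢ − 1 = 0.1124 and g(1) = 1 − Σzᵢ/Kᵢ = -0.1624, so a root lies in (0, 1).
Newton–Raphson from ψ = 0.5:
  ψ = 0.5000: g = 0.00568, g' = -0.2437 → ψ = 0.5233
  ψ = 0.5233: g = -0.00006, g' = -0.2486 → ψ = 0.5231
Converged at ψ = 0.5231.
Then V = ψ·F = 0.5231·144.9 = 75.8 mol/h and L = F − V = 69.1 mol/h.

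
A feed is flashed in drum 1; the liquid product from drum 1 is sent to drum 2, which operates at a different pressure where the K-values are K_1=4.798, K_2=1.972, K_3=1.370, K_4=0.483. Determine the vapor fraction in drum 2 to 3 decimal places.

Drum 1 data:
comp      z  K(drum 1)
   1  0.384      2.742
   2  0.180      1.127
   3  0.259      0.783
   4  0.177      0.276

Drum 1:
Rachford–Rice: g(ψ₁) = Σ zᵢ(Kᵢ−1)/(1+ψ₁(Kᵢ−1)) = 0.
g(0) = ΣzᵢKᵢ − 1 = 0.507 and g(1) = 1 − Σzᵢ/Kᵢ = -0.272, so a root lies in (0, 1).
Iterate (Newton) starting at ψ₁ = 0.34:
  ψ₁ = 0.340: g = 0.2113, g' = -0.640 → ψ₁ = 0.670
  ψ₁ = 0.670: g = 0.0149, g' = -0.617 → ψ₁ = 0.694
Converged at ψ₁ = 0.694.
Drum-1 compositions:
  1: x = 0.174, y = 0.477
  2: x = 0.165, y = 0.186
  3: x = 0.305, y = 0.239
  4: x = 0.356, y = 0.098
Drum-2 feed = drum-1 liquid: z₂ = (0.1738, 0.1654, 0.3049, 0.3558).
Drum 2:
Newton–Raphson from ψ₂ = 0.38:
  ψ₂ = 0.380: g = 0.2576, g' = -0.683 → ψ₂ = 0.757
  ψ₂ = 0.757: g = 0.0487, g' = -0.501 → ψ₂ = 0.855
  ψ₂ = 0.855: g = -0.0005, g' = -0.515 → ψ₂ = 0.854
Converged at ψ₂ = 0.854.
  1: x = 0.041, y = 0.197
  2: x = 0.090, y = 0.178
  3: x = 0.232, y = 0.317
  4: x = 0.637, y = 0.308

V/F (drum 2) = 0.854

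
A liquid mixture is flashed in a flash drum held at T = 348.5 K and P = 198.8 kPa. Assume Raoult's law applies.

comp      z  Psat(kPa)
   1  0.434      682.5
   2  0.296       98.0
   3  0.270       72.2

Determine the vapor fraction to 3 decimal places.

ψ = 0.526

Raoult's law: Kᵢ = Pᵢˢᵃᵗ/P = Pᵢˢᵃᵗ/198.8.
  K_1 = 682.5/198.8 = 3.43310, K_2 = 98.0/198.8 = 0.49296, K_3 = 72.2/198.8 = 0.36318
Material balance + equilibrium reduce to Σ zᵢ(Kᵢ−1)/(1+ψ(Kᵢ−1)) = 0.
g(0) = ΣzᵢKᵢ − 1 = 0.734 and g(1) = 1 − Σzᵢ/Kᵢ = -0.470, so a root lies in (0, 1).
Iterate (Newton) starting at ψ = 0.66:
  ψ = 0.660: g = -0.1169, g' = -0.876 → ψ = 0.527
  ψ = 0.527: g = -0.0005, g' = -0.883 → ψ = 0.526
Converged at ψ = 0.526.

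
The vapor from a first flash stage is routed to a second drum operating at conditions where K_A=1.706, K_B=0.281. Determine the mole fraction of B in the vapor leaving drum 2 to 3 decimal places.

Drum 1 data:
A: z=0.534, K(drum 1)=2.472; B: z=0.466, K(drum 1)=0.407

y_B (drum 2) = 0.139

Drum 1:
Let ψ₁ = V/F and solve Σ zᵢ(Kᵢ−1)/(1+ψ₁(Kᵢ−1)) = 0.
Feasibility: ΣzᵢKᵢ = 1.510, Σzᵢ/Kᵢ = 1.361 — both > 1, two phases present.
Binary case is linear: z₁(K₁−1)(1+ψ₁(K₂−1)) + z₂(K₂−1)(1+ψ₁(K₁−1)) = 0
⇒ ψ₁ = [z₁(K₁−1)+z₂(K₂−1)] / [−(K₁−1)(K₂−1)] = 0.5097/0.8729 = 0.584
Drum-1 compositions:
  A: x = 0.287, y = 0.710
  B: x = 0.713, y = 0.290
Drum-2 feed = drum-1 vapor: z₂ = (0.7099, 0.2901).
Drum 2:
Let ψ₂ = V/F and solve Σ zᵢ(Kᵢ−1)/(1+ψ₂(Kᵢ−1)) = 0.
g(0) = ΣzᵢKᵢ − 1 = 0.293 and g(1) = 1 − Σzᵢ/Kᵢ = -0.449, so a root lies in (0, 1).
Binary case is linear: z₁(K₁−1)(1+ψ₂(K₂−1)) + z₂(K₂−1)(1+ψ₂(K₁−1)) = 0
⇒ ψ₂ = [z₁(K₁−1)+z₂(K₂−1)] / [−(K₁−1)(K₂−1)] = 0.2926/0.5076 = 0.576
  A: x = 0.505, y = 0.861
  B: x = 0.495, y = 0.139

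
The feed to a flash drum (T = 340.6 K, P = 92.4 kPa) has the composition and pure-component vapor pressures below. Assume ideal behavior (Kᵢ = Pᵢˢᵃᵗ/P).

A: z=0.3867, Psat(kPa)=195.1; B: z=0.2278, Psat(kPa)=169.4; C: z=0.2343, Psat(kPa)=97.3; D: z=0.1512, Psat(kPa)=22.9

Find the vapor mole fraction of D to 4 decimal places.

y_D = 0.1114

Raoult's law: Kᵢ = Pᵢˢᵃᵗ/P = Pᵢˢᵃᵗ/92.4.
  K_A = 195.1/92.4 = 2.111472, K_B = 169.4/92.4 = 1.833333, K_C = 97.3/92.4 = 1.053030, K_D = 22.9/92.4 = 0.247835
Let ψ = V/F and solve Σ zᵢ(Kᵢ−1)/(1+ψ(Kᵢ−1)) = 0.
Check two-phase: ΣzᵢKᵢ = 1.5183 > 1 and Σzᵢ/Kᵢ = 1.1400 > 1, so g(0) = 0.5183 > 0 and g(1) = -0.1400 < 0.
Newton–Raphson from ψ = 0.41:
  ψ = 0.4100: g = 0.28447, g' = -0.4928 → ψ = 0.9873
  ψ = 0.9873: g = -0.12093, g' = -1.4478 → ψ = 0.9037
  ψ = 0.9037: g = -0.02058, g' = -1.0051 → ψ = 0.8833
  ψ = 0.8833: g = -0.00075, g' = -0.9341 → ψ = 0.8825
Converged at ψ = 0.8825.
Compositions from xᵢ = zᵢ/(1+ψ(Kᵢ−1)), yᵢ = Kᵢxᵢ:
  A: x = 0.1952, y = 0.4122
  B: x = 0.1313, y = 0.2407
  C: x = 0.2238, y = 0.2357
  D: x = 0.4497, y = 0.1114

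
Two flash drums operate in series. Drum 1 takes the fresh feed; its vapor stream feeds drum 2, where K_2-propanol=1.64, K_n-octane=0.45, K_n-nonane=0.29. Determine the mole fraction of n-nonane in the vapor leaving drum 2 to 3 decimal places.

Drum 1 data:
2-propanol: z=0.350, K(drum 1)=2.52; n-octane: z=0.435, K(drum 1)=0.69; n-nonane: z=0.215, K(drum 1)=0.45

Drum 1:
Newton–Raphson from ψ₁ = 0.5:
  ψ₁ = 0.500: g = -0.0204, g' = -0.443 → ψ₁ = 0.454
  ψ₁ = 0.454: g = 0.0003, g' = -0.455 → ψ₁ = 0.455
Converged at ψ₁ = 0.455.
Drum-1 compositions:
  2-propanol: x = 0.207, y = 0.522
  n-octane: x = 0.506, y = 0.349
  n-nonane: x = 0.287, y = 0.129
Drum-2 feed = drum-1 vapor: z₂ = (0.5216, 0.3494, 0.1290).
Drum 2:
Rachford–Rice: g(ψ₂) = Σ zᵢ(Kᵢ−1)/(1+ψ₂(Kᵢ−1)) = 0.
Feasibility: ΣzᵢKᵢ = 1.050, Σzᵢ/Kᵢ = 1.539 — both > 1, two phases present.
Newton–Raphson from ψ₂ = 0.5:
  ψ₂ = 0.500: g = -0.1541, g' = -0.480 → ψ₂ = 0.179
  ψ₂ = 0.179: g = -0.0185, g' = -0.387 → ψ₂ = 0.131
Converged at ψ₂ = 0.131.
  2-propanol: x = 0.481, y = 0.789
  n-octane: x = 0.376, y = 0.169
  n-nonane: x = 0.142, y = 0.041

y_n-nonane (drum 2) = 0.041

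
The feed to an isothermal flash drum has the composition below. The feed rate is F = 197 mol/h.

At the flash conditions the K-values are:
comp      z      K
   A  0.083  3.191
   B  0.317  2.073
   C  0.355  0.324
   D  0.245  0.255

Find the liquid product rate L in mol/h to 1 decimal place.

L = 176.9 mol/h

Rachford–Rice: g(ψ) = Σ zᵢ(Kᵢ−1)/(1+ψ(Kᵢ−1)) = 0.
Check two-phase: ΣzᵢKᵢ = 1.099 > 1 and Σzᵢ/Kᵢ = 2.235 > 1, so g(0) = 0.099 > 0 and g(1) = -1.235 < 0.
Iterate (Newton) starting at ψ = 0.5:
  ψ = 0.500: g = -0.3452, g' = -0.961 → ψ = 0.141
  ψ = 0.141: g = -0.0346, g' = -0.876 → ψ = 0.101
  ψ = 0.101: g = 0.0006, g' = -0.910 → ψ = 0.102
Converged at ψ = 0.102.
Then V = ψ·F = 0.1019·197 = 20.1 mol/h and L = F − V = 176.9 mol/h.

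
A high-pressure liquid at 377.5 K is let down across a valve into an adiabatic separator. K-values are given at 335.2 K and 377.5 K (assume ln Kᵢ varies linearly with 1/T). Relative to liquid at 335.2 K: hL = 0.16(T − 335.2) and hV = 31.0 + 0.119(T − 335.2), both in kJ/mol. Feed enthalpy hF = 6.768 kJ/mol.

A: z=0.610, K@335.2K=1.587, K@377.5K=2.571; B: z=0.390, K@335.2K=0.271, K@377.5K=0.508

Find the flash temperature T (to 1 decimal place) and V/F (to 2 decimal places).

Adiabatic flash: solve Rachford–Rice at each trial T, then check hF = ψ·hV(T) + (1−ψ)·hL(T).
  T = 335.2 K: K = (1.587, 0.271), RR gives ψ = 0.172, H_out = 5.343 kJ/mol
  T = 377.5 K: K = (2.571, 0.508), RR gives ψ = 0.992, H_out = 35.788 kJ/mol
  T = 356.4 K: K = (2.050, 0.378), RR gives ψ = 0.610, H_out = 21.767 kJ/mol
  T = 345.8 K: K = (1.811, 0.322), RR gives ψ = 0.419, H_out = 14.489 kJ/mol
  T = 340.5 K: K = (1.697, 0.296), RR gives ψ = 0.307, H_out = 10.286 kJ/mol
  T = 337.9 K: K = (1.643, 0.283), RR gives ψ = 0.244, H_out = 7.978 kJ/mol
  T = 336.5 K: K = (1.614, 0.277), RR gives ψ = 0.208, H_out = 6.647 kJ/mol
Linear interpolation between T = 336.5 (H_out = 6.647) and T = 337.9 (H_out = 7.978) on hF = 6.768 gives T ≈ 336.6 K, at which ψ = 0.21.

T = 336.6 K, V/F = 0.21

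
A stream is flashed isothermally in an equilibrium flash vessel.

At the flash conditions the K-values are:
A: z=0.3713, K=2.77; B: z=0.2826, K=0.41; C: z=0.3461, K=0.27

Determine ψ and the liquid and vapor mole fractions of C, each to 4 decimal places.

Let ψ = V/F and solve Σ zᵢ(Kᵢ−1)/(1+ψ(Kᵢ−1)) = 0.
g(0) = ΣzᵢKᵢ − 1 = 0.2378 and g(1) = 1 − Σzᵢ/Kᵢ = -1.1052, so a root lies in (0, 1).
Newton iteration, ψ⁰ = 0.46:
  ψ = 0.4600: g = -0.24697, g' = -0.9568 → ψ = 0.2019
  ψ = 0.2019: g = -0.00141, g' = -1.0119 → ψ = 0.2005
Converged at ψ = 0.2005.
Compositions from xᵢ = zᵢ/(1+ψ(Kᵢ−1)), yᵢ = Kᵢxᵢ:
  A: x = 0.2741, y = 0.7591
  B: x = 0.3205, y = 0.1314
  C: x = 0.4054, y = 0.1095

ψ = 0.2005, x_C = 0.4054, y_C = 0.1095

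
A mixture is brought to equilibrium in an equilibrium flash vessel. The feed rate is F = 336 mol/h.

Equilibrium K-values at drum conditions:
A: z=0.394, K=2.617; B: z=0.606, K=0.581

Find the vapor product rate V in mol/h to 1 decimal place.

Rachford–Rice: g(ψ) = Σ zᵢ(Kᵢ−1)/(1+ψ(Kᵢ−1)) = 0.
Feasibility: ΣzᵢKᵢ = 1.383, Σzᵢ/Kᵢ = 1.194 — both > 1, two phases present.
Binary case is linear: z₁(K₁−1)(1+ψ(K₂−1)) + z₂(K₂−1)(1+ψ(K₁−1)) = 0
⇒ ψ = [z₁(K₁−1)+z₂(K₂−1)] / [−(K₁−1)(K₂−1)] = 0.3832/0.6775 = 0.566
Then V = ψ·F = 0.5656·336 = 190.0 mol/h and L = F − V = 146.0 mol/h.

V = 190.0 mol/h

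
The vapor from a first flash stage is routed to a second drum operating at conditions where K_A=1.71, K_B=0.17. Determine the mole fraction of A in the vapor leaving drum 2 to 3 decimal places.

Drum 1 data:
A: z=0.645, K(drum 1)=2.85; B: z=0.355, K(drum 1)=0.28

Drum 1:
Material balance + equilibrium reduce to Σ zᵢ(Kᵢ−1)/(1+ψ₁(Kᵢ−1)) = 0.
Feasibility: ΣzᵢKᵢ = 1.938, Σzᵢ/Kᵢ = 1.494 — both > 1, two phases present.
Newton iteration, ψ₁⁰ = 0.57:
  ψ₁ = 0.570: g = 0.1473, g' = -1.052 → ψ₁ = 0.710
  ψ₁ = 0.710: g = -0.0071, g' = -1.183 → ψ₁ = 0.704
Converged at ψ₁ = 0.704.
Drum-1 compositions:
  A: x = 0.280, y = 0.798
  B: x = 0.720, y = 0.202
Drum-2 feed = drum-1 vapor: z₂ = (0.7984, 0.2016).
Drum 2:
Rachford–Rice: g(ψ₂) = Σ zᵢ(Kᵢ−1)/(1+ψ₂(Kᵢ−1)) = 0.
Feasibility: ΣzᵢKᵢ = 1.400, Σzᵢ/Kᵢ = 1.653 — both > 1, two phases present.
Binary case is linear: z₁(K₁−1)(1+ψ₂(K₂−1)) + z₂(K₂−1)(1+ψ₂(K₁−1)) = 0
⇒ ψ₂ = [z₁(K₁−1)+z₂(K₂−1)] / [−(K₁−1)(K₂−1)] = 0.3996/0.5893 = 0.678
  A: x = 0.539, y = 0.922
  B: x = 0.461, y = 0.078

y_A (drum 2) = 0.922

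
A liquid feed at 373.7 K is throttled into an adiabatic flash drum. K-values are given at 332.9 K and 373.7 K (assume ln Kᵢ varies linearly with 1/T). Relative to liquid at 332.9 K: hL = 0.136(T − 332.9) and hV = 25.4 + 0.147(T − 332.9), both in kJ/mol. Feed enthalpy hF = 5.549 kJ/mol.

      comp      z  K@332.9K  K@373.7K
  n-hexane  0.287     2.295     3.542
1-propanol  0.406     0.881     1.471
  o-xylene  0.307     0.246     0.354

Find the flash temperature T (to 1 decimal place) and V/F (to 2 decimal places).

T = 335.5 K, V/F = 0.20

Adiabatic flash: solve Rachford–Rice at each trial T, then check hF = ψ·hV(T) + (1−ψ)·hL(T).
  T = 332.9 K: K = (2.295, 0.881, 0.246), RR gives ψ = 0.152, H_out = 3.856 kJ/mol
  T = 373.7 K: K = (3.542, 1.471, 0.354), RR gives ψ = 0.760, H_out = 25.196 kJ/mol
  T = 353.3 K: K = (2.887, 1.155, 0.298), RR gives ψ = 0.508, H_out = 15.798 kJ/mol
  T = 343.1 K: K = (2.583, 1.013, 0.272), RR gives ψ = 0.346, H_out = 10.207 kJ/mol
  T = 338.0 K: K = (2.437, 0.946, 0.259), RR gives ψ = 0.253, H_out = 7.132 kJ/mol
  T = 335.4 K: K = (2.364, 0.912, 0.252), RR gives ψ = 0.202, H_out = 5.488 kJ/mol
  T = 336.7 K: K = (2.400, 0.929, 0.255), RR gives ψ = 0.228, H_out = 6.317 kJ/mol
Linear interpolation between T = 335.4 (H_out = 5.488) and T = 336.7 (H_out = 6.317) on hF = 5.549 gives T ≈ 335.5 K, at which ψ = 0.20.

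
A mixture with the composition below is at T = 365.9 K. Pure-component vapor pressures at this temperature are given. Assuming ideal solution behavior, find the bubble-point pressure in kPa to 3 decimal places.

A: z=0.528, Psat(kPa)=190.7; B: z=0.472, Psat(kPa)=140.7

Pbub = 167.100 kPa

At the bubble point ψ → 0, so ΣzᵢKᵢ = 1 with Kᵢ = Pᵢˢᵃᵗ/P ⇒ P = ΣzᵢPᵢˢᵃᵗ.
P = 0.528·190.7 + 0.472·140.7 = 167.100 kPa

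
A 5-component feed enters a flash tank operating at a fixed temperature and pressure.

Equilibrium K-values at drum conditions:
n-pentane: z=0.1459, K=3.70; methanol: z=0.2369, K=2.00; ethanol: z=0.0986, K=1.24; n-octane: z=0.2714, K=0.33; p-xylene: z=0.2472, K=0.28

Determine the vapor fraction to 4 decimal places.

ψ = 0.2629

Newton iteration, ψ⁰ = 0.43:
  ψ = 0.4300: g = -0.14382, g' = -0.8575 → ψ = 0.2623
  ψ = 0.2623: g = 0.00053, g' = -0.8923 → ψ = 0.2629
Converged at ψ = 0.2629.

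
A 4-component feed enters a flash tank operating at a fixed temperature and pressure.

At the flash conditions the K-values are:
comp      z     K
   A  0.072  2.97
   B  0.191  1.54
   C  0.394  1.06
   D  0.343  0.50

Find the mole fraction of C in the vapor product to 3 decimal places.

Rachford–Rice: g(ψ) = Σ zᵢ(Kᵢ−1)/(1+ψ(Kᵢ−1)) = 0.
g(0) = ΣzᵢKᵢ − 1 = 0.097 and g(1) = 1 − Σzᵢ/Kᵢ = -0.206, so a root lies in (0, 1).
Iterate (Newton) starting at ψ = 0.5:
  ψ = 0.500: g = -0.0530, g' = -0.259 → ψ = 0.295
  ψ = 0.295: g = 0.0006, g' = -0.273 → ψ = 0.298
Converged at ψ = 0.298.
Compositions from xᵢ = zᵢ/(1+ψ(Kᵢ−1)), yᵢ = Kᵢxᵢ:
  A: x = 0.045, y = 0.135
  B: x = 0.165, y = 0.253
  C: x = 0.387, y = 0.410
  D: x = 0.403, y = 0.201

y_C = 0.410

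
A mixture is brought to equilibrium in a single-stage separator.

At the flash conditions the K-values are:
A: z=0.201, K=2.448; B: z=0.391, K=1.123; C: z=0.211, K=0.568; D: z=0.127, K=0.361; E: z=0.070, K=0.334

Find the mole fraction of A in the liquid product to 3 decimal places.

Rachford–Rice: g(ψ) = Σ zᵢ(Kᵢ−1)/(1+ψ(Kᵢ−1)) = 0.
g(0) = ΣzᵢKᵢ − 1 = 0.120 and g(1) = 1 − Σzᵢ/Kᵢ = -0.363, so a root lies in (0, 1).
Newton–Raphson from ψ = 0.5:
  ψ = 0.500: g = -0.0913, g' = -0.393 → ψ = 0.268
  ψ = 0.268: g = -0.0014, g' = -0.396 → ψ = 0.264
Converged at ψ = 0.264.
Compositions from xᵢ = zᵢ/(1+ψ(Kᵢ−1)), yᵢ = Kᵢxᵢ:
  A: x = 0.145, y = 0.356
  B: x = 0.379, y = 0.425
  C: x = 0.238, y = 0.135
  D: x = 0.153, y = 0.055
  E: x = 0.085, y = 0.028

x_A = 0.145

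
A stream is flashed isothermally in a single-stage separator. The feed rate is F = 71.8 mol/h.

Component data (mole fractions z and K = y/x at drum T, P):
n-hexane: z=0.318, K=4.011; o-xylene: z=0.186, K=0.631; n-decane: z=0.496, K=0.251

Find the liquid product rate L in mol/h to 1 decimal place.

Rachford–Rice: g(ψ) = Σ zᵢ(Kᵢ−1)/(1+ψ(Kᵢ−1)) = 0.
g(0) = ΣzᵢKᵢ − 1 = 0.517 and g(1) = 1 − Σzᵢ/Kᵢ = -1.350, so a root lies in (0, 1).
Newton–Raphson from ψ = 0.31:
  ψ = 0.310: g = -0.0661, g' = -1.276 → ψ = 0.258
  ψ = 0.258: g = 0.0023, g' = -1.371 → ψ = 0.260
Converged at ψ = 0.260.
Then V = ψ·F = 0.2598·71.8 = 18.7 mol/h and L = F − V = 53.1 mol/h.

L = 53.1 mol/h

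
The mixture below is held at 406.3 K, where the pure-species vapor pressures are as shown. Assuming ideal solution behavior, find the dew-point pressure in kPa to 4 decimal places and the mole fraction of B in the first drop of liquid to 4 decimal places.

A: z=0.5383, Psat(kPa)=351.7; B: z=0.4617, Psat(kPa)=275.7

At the dew point ψ → 1, so Σzᵢ/Kᵢ = 1 with Kᵢ = Pᵢˢᵃᵗ/P ⇒ 1/P = Σzᵢ/Pᵢˢᵃᵗ.
1/P = 0.5383/351.7 + 0.4617/275.7 = 0.0032052 ⇒ P = 311.9918 kPa
xᵢ = zᵢP/Pᵢˢᵃᵗ ⇒ x_B = 0.4617·311.9918/275.7 = 0.5225

Pdew = 311.9918 kPa, x_B = 0.5225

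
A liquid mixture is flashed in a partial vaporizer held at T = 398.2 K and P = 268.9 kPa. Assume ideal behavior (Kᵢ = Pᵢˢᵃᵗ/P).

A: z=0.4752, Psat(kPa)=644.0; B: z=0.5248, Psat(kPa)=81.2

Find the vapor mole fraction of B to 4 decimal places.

Raoult's law: Kᵢ = Pᵢˢᵃᵗ/P = Pᵢˢᵃᵗ/268.9.
  K_A = 644.0/268.9 = 2.394942, K_B = 81.2/268.9 = 0.301971
Material balance + equilibrium reduce to Σ zᵢ(Kᵢ−1)/(1+ψ(Kᵢ−1)) = 0.
g(0) = ΣzᵢKᵢ − 1 = 0.2966 and g(1) = 1 − Σzᵢ/Kᵢ = -0.9363, so a root lies in (0, 1).
Newton iteration, ψ⁰ = 0.54:
  ψ = 0.5400: g = -0.20986, g' = -0.9595 → ψ = 0.3213
  ψ = 0.3213: g = -0.01449, g' = -0.8658 → ψ = 0.3045
  ψ = 0.3045: g = 0.00002, g' = -0.8679 → ψ = 0.3046
Converged at ψ = 0.3046.
Compositions from xᵢ = zᵢ/(1+ψ(Kᵢ−1)), yᵢ = Kᵢxᵢ:
  A: x = 0.3335, y = 0.7987
  B: x = 0.6665, y = 0.2013

y_B = 0.2013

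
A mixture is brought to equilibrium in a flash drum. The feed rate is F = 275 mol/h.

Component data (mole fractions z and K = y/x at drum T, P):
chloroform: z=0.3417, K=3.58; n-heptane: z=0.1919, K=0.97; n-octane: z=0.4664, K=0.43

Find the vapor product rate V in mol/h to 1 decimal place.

Rachford–Rice: g(ψ) = Σ zᵢ(Kᵢ−1)/(1+ψ(Kᵢ−1)) = 0.
g(0) = ΣzᵢKᵢ − 1 = 0.6100 and g(1) = 1 − Σzᵢ/Kᵢ = -0.3779, so a root lies in (0, 1).
Newton–Raphson from ψ = 0.4:
  ψ = 0.4000: g = 0.08366, g' = -0.8053 → ψ = 0.5039
  ψ = 0.5039: g = 0.00447, g' = -0.7284 → ψ = 0.5100
Converged at ψ = 0.5100.
Then V = ψ·F = 0.5100·275 = 140.3 mol/h and L = F − V = 134.7 mol/h.

V = 140.3 mol/h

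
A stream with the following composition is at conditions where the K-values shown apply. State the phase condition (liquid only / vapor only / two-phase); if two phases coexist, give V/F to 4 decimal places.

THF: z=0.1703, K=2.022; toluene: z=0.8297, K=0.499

ΣzᵢKᵢ = 0.7584; Σzᵢ/Kᵢ = 1.7469.
Since ΣzᵢKᵢ < 1 the mixture is below its bubble point — single liquid phase.

liquid only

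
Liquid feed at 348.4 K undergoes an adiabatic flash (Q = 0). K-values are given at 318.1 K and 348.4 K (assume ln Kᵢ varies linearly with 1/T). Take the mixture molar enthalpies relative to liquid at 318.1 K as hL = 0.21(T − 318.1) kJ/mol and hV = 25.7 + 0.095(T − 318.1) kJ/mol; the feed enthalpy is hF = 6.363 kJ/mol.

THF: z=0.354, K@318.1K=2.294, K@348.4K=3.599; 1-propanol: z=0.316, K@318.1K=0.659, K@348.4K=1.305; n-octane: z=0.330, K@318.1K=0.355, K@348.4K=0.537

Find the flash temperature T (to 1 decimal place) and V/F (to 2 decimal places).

T = 319.3 K, V/F = 0.24

Adiabatic flash: solve Rachford–Rice at each trial T, then check hF = ψ·hV(T) + (1−ψ)·hL(T).
  T = 318.1 K: K = (2.294, 0.659, 0.355), RR gives ψ = 0.207, H_out = 5.307 kJ/mol
  T = 348.4 K: K = (3.599, 1.305, 0.537), RR gives ψ = 1.000, H_out = 28.578 kJ/mol
  T = 333.2 K: K = (2.901, 0.941, 0.440), RR gives ψ = 0.633, H_out = 18.342 kJ/mol
  T = 325.6 K: K = (2.585, 0.790, 0.396), RR gives ψ = 0.414, H_out = 11.869 kJ/mol
  T = 321.9 K: K = (2.439, 0.723, 0.376), RR gives ψ = 0.312, H_out = 8.669 kJ/mol
  T = 320.0 K: K = (2.366, 0.690, 0.365), RR gives ψ = 0.259, H_out = 7.002 kJ/mol
Linear interpolation between T = 318.1 (H_out = 5.307) and T = 320.0 (H_out = 7.002) on hF = 6.363 gives T ≈ 319.3 K, at which ψ = 0.24.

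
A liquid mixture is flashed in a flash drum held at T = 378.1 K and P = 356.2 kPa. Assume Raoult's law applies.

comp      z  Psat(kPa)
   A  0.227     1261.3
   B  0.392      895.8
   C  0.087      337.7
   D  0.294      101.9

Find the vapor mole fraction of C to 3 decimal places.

Raoult's law: Kᵢ = Pᵢˢᵃᵗ/P = Pᵢˢᵃᵗ/356.2.
  K_A = 1261.3/356.2 = 3.54099, K_B = 895.8/356.2 = 2.51488, K_C = 337.7/356.2 = 0.94806, K_D = 101.9/356.2 = 0.28608
Iterate (Newton) starting at ψ = 0.61:
  ψ = 0.610: g = 0.1583, g' = -0.939 → ψ = 0.779
  ψ = 0.779: g = -0.0112, g' = -1.115 → ψ = 0.769
  ψ = 0.769: g = -0.0001, g' = -1.096 → ψ = 0.768
Converged at ψ = 0.768.
Compositions from xᵢ = zᵢ/(1+ψ(Kᵢ−1)), yᵢ = Kᵢxᵢ:
  A: x = 0.077, y = 0.272
  B: x = 0.181, y = 0.456
  C: x = 0.091, y = 0.086
  D: x = 0.651, y = 0.186

y_C = 0.086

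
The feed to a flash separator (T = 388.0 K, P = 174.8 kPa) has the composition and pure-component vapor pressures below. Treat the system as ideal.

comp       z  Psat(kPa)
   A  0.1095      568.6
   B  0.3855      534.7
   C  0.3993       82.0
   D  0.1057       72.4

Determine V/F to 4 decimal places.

V/F = 0.6712

Raoult's law: Kᵢ = Pᵢˢᵃᵗ/P = Pᵢˢᵃᵗ/174.8.
  K_A = 568.6/174.8 = 3.252860, K_B = 534.7/174.8 = 3.058924, K_C = 82.0/174.8 = 0.469108, K_D = 72.4/174.8 = 0.414188
Rachford–Rice: g(V/F) = Σ zᵢ(Kᵢ−1)/(1+V/F(Kᵢ−1)) = 0.
Check two-phase: ΣzᵢKᵢ = 1.7665 > 1 and Σzᵢ/Kᵢ = 1.2661 > 1, so g(0) = 0.7665 > 0 and g(1) = -0.2661 < 0.
Iterate (Newton) starting at V/F = 0.5:
  V/F = 0.5000: g = 0.13095, g' = -0.8008 → V/F = 0.6635
  V/F = 0.6635: g = 0.00577, g' = -0.7465 → V/F = 0.6712
Converged at V/F = 0.6712.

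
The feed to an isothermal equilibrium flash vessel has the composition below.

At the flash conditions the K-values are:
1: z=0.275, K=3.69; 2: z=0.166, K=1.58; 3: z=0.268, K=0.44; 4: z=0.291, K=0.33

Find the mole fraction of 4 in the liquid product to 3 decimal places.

x_4 = 0.387

Rachford–Rice: g(V/F) = Σ zᵢ(Kᵢ−1)/(1+V/F(Kᵢ−1)) = 0.
g(0) = ΣzᵢKᵢ − 1 = 0.491 and g(1) = 1 − Σzᵢ/Kᵢ = -0.670, so a root lies in (0, 1).
Newton–Raphson from V/F = 0.5:
  V/F = 0.500: g = -0.1115, g' = -0.853 → V/F = 0.369
  V/F = 0.369: g = 0.0022, g' = -0.903 → V/F = 0.372
Converged at V/F = 0.372.
Compositions from xᵢ = zᵢ/(1+V/F(Kᵢ−1)), yᵢ = Kᵢxᵢ:
  1: x = 0.138, y = 0.507
  2: x = 0.137, y = 0.216
  3: x = 0.338, y = 0.149
  4: x = 0.387, y = 0.128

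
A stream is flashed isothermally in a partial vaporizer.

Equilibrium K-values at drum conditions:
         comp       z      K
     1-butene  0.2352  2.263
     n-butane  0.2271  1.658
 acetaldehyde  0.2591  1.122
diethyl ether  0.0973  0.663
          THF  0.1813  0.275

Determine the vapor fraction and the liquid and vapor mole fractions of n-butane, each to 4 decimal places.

Newton–Raphson from ψ = 0.5:
  ψ = 0.5000: g = 0.07869, g' = -0.4505 → ψ = 0.6747
  ψ = 0.6747: g = -0.00665, g' = -0.5435 → ψ = 0.6624
  ψ = 0.6624: g = -0.00006, g' = -0.5333 → ψ = 0.6623
Converged at ψ = 0.6623.
Compositions from xᵢ = zᵢ/(1+ψ(Kᵢ−1)), yᵢ = Kᵢxᵢ:
  1-butene: x = 0.1281, y = 0.2898
  n-butane: x = 0.1582, y = 0.2622
  acetaldehyde: x = 0.2397, y = 0.2690
  diethyl ether: x = 0.1253, y = 0.0830
  THF: x = 0.3488, y = 0.0959

ψ = 0.6623, x_n-butane = 0.1582, y_n-butane = 0.2622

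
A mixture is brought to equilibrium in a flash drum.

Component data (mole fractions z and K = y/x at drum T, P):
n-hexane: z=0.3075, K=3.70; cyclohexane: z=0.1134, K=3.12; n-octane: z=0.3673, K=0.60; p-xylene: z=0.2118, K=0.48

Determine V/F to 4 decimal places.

Rachford–Rice: g(V/F) = Σ zᵢ(Kᵢ−1)/(1+V/F(Kᵢ−1)) = 0.
g(0) = ΣzᵢKᵢ − 1 = 0.8136 and g(1) = 1 − Σzᵢ/Kᵢ = -0.1729, so a root lies in (0, 1).
Newton–Raphson from V/F = 0.64:
  V/F = 0.6400: g = 0.04380, g' = -0.6278 → V/F = 0.7098
  V/F = 0.7098: g = 0.00093, g' = -0.6033 → V/F = 0.7113
Converged at V/F = 0.7113.

V/F = 0.7113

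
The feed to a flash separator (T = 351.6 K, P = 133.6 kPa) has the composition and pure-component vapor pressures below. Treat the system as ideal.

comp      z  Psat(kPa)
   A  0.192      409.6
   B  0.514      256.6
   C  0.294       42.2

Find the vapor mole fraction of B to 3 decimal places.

Raoult's law: Kᵢ = Pᵢˢᵃᵗ/P = Pᵢˢᵃᵗ/133.6.
  K_A = 409.6/133.6 = 3.06587, K_B = 256.6/133.6 = 1.92066, K_C = 42.2/133.6 = 0.31587
Let β = V/F and solve Σ zᵢ(Kᵢ−1)/(1+β(Kᵢ−1)) = 0.
Check two-phase: ΣzᵢKᵢ = 1.669 > 1 and Σzᵢ/Kᵢ = 1.261 > 1, so g(0) = 0.669 > 0 and g(1) = -0.261 < 0.
Newton–Raphson from β = 0.5:
  β = 0.500: g = 0.2135, g' = -0.720 → β = 0.796
  β = 0.796: g = -0.0188, g' = -0.926 → β = 0.776
Converged at β = 0.776.
Compositions from xᵢ = zᵢ/(1+β(Kᵢ−1)), yᵢ = Kᵢxᵢ:
  A: x = 0.074, y = 0.226
  B: x = 0.300, y = 0.576
  C: x = 0.626, y = 0.198

y_B = 0.576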